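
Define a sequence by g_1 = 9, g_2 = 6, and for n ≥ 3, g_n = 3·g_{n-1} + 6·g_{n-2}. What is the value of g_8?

97524

Applying the relation repeatedly:
g_3 = 72;  g_4 = 252;  g_5 = 1188;  g_6 = 5076;  g_7 = 22356;  g_8 = 97524.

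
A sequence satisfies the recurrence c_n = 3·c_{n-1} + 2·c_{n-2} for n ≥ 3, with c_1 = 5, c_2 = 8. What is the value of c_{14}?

38888702

Applying the relation repeatedly:
c_3 = 34; c_4 = 118; c_5 = 422; …; c_{11} = 860806; c_{12} = 3065806; c_{13} = 10919030; c_{14} = 38888702.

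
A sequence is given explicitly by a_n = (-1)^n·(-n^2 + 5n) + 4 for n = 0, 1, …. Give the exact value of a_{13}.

(-1)^13 = -1; -n^2 + 5n at n=13 is -104; so a_{13} = 108.

108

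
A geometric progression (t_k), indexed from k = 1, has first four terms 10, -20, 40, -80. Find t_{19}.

Common ratio r = -2.
t_k = 10·(-2)^(k-1).
t_{19} = 10·(-2)^18 = 2621440.

2621440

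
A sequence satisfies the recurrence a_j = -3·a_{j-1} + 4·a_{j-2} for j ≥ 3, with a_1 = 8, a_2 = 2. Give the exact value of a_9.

78650

Compute successive terms:
a_3 = 26, a_4 = -70, a_5 = 314, a_6 = -1222, a_7 = 4922, a_8 = -19654, a_9 = 78650.
(Characteristic roots are 1 and -4.)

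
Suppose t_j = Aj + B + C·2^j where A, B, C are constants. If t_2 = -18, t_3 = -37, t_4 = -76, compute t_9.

Write the equations: 2A + B + 4C = -18; 3A + B + 8C = -37; 4A + B + 16C = -76.
Subtracting the first from the second: A + 4C = -19.
Subtracting the second from the third: A + 8C = -39.
Solving: C = -5, A = 1, then B = 0.
Hence t_9 = 1·9 + 0 + (-5)·512 = -2551.

-2551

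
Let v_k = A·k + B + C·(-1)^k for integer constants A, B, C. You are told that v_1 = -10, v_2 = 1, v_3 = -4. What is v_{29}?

The three given values yield: A + B - C = -10; 2A + B + C = 1; 3A + B - C = -4.
Subtracting the first from the second: A + 2C = 11.
Subtracting the second from the third: A - 2C = -5.
Solving: C = 4, A = 3, then B = -9.
Therefore v_{29} = 87 + (-9) + 4·(-1) = 74.

74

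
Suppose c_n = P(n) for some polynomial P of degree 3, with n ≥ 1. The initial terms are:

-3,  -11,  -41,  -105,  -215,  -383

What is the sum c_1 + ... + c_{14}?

1st diffs: -8, -30, -64, -110, -168.
2nd diffs: -22, -34, -46, -58.
3rd diffs: -12, -12, -12 (constant).
So c_n = -2n^3 + n^2 + 3n - 5.
Continuing: …, -621, -941, -1355, -1875, …, c_{14} = -5255.
Summing n = 1..14 (14 terms) gives -20790.

-20790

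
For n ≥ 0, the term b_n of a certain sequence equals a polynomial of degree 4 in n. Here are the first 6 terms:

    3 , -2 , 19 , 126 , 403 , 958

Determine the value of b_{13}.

1st diffs: -5, 21, 107, 277, 555.
2nd diffs: 26, 86, 170, 278.
3rd diffs: 60, 84, 108.
4th diffs: 24, 24 (constant).
Newton forward-difference form: b_n = 3 + (-5)·C(n,1) + 26·C(n,2) + 60·C(n,3) + 24·C(n,4).
At n = 13: n = 13, so b_{13} = 3 - 65 + 2028 + 17160 + 17160 = 36286.

36286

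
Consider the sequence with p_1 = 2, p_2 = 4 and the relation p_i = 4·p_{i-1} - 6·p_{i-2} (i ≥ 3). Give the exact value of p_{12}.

p_3 = 4; p_4 = -8; p_5 = -56; p_6 = -176; p_7 = -368; p_8 = -416; p_9 = 544; p_{10} = 4672; p_{11} = 15424; p_{12} = 33664.

33664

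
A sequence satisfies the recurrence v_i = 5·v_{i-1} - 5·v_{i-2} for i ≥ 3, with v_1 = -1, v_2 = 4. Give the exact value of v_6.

Step forward from the initial values:
v_3 = 25;  v_4 = 105;  v_5 = 400;  v_6 = 1475.

1475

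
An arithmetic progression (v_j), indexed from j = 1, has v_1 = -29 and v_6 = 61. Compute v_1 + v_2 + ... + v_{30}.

Common difference d = (61 - (-29)) / (6 - 1) = 18.
v_j = -29 + (j - 1)·18.
v_{30} = 493; S = 30·(-29 + 493)/2 = 6960.

6960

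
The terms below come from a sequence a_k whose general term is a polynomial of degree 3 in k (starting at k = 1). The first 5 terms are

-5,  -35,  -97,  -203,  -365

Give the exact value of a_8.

-1307

1st diffs: -30, -62, -106, -162.
2nd diffs: -32, -44, -56.
3rd diffs: -12, -12 (constant).
So a_k = -2k^3 - 4k^2 - 4k + 5.
Evaluating at k = 8 gives a_8 = -1307.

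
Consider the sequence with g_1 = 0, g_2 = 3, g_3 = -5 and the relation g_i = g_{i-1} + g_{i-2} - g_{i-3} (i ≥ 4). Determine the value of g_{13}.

Compute successive terms:
g_4 = -2, g_5 = -10, g_6 = -7, g_7 = -15, g_8 = -12, g_9 = -20, g_{10} = -17, g_{11} = -25, g_{12} = -22, g_{13} = -30.

-30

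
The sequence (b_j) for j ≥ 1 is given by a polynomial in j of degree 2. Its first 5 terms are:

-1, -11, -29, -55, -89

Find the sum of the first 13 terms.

1st diffs: -10, -18, -26, -34.
2nd diffs: -8, -8, -8 (constant).
Newton forward-difference form: b_j = -1 + (-10)·C(j-1,1) + (-8)·C(j-1,2).
Continuing: …, -131, -181, -239, -305, …, b_{13} = -649.
Summing j = 1..13 (13 terms) gives -3081.

-3081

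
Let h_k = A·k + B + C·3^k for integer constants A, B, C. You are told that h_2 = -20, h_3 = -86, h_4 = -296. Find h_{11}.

The three given values yield: 2A + B + 9C = -20; 3A + B + 27C = -86; 4A + B + 81C = -296.
Subtracting the first from the second: A + 18C = -66.
Subtracting the second from the third: A + 54C = -210.
Solving: C = -4, A = 6, then B = 4.
Therefore h_{11} = 66 + 4 + (-4)·177147 = -708518.

-708518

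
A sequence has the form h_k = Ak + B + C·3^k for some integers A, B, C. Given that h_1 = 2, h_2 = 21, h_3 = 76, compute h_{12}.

1594327

Write the equations: A + B + 3C = 2; 2A + B + 9C = 21; 3A + B + 27C = 76.
Subtracting the first from the second: A + 6C = 19.
Subtracting the second from the third: A + 18C = 55.
Solving: C = 3, A = 1, then B = -8.
So h_k = 1·k + (-8) + 3·3^k; at k=12 this is 1594327.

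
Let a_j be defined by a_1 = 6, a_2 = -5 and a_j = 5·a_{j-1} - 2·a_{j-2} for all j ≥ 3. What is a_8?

Compute successive terms:
a_3 = -37, a_4 = -175, a_5 = -801, a_6 = -3655, a_7 = -16673, a_8 = -76055.

-76055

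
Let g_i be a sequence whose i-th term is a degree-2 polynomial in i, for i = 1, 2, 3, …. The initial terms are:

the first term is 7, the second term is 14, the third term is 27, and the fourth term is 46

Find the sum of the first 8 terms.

1st diffs: 7, 13, 19.
2nd diffs: 6, 6 (constant).
So g_i = 3i^2 - 2i + 6.
Continuing: 71, 102, 139, 182.
Summing i = 1..8 (8 terms) gives 588.

588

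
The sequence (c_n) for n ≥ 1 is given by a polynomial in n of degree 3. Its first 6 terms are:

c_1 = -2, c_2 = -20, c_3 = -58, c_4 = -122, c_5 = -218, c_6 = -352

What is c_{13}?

-2858

1st diffs: -18, -38, -64, -96, -134.
2nd diffs: -20, -26, -32, -38.
3rd diffs: -6, -6, -6 (constant).
Newton forward-difference form: c_n = -2 + (-18)·C(n-1,1) + (-20)·C(n-1,2) + (-6)·C(n-1,3).
At n = 13: n-1 = 12, so c_{13} = -2 - 216 - 1320 - 1320 = -2858.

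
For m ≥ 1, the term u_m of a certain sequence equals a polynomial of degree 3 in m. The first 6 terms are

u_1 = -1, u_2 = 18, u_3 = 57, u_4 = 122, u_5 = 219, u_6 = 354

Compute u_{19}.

1st diffs: 19, 39, 65, 97, 135.
2nd diffs: 20, 26, 32, 38.
3rd diffs: 6, 6, 6 (constant).
Newton forward-difference form: u_m = -1 + 19·C(m-1,1) + 20·C(m-1,2) + 6·C(m-1,3).
At m = 19: m-1 = 18, so u_{19} = -1 + 342 + 3060 + 4896 = 8297.

8297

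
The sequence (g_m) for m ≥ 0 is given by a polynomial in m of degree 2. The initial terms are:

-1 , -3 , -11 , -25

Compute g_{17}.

-851

1st diffs: -2, -8, -14.
2nd diffs: -6, -6 (constant).
Newton forward-difference form: g_m = -1 + (-2)·C(m,1) + (-6)·C(m,2).
At m = 17: m = 17, so g_{17} = -1 - 34 - 816 = -851.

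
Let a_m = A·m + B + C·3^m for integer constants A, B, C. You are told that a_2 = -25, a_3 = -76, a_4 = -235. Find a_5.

-718

Plug in m = 2, 3, 4: 2A + B + 9C = -25; 3A + B + 27C = -76; 4A + B + 81C = -235.
Subtracting the first from the second: A + 18C = -51.
Subtracting the second from the third: A + 54C = -159.
Solving: C = -3, A = 3, then B = -4.
So a_m = 3·m + (-4) + (-3)·3^m; at m=5 this is -718.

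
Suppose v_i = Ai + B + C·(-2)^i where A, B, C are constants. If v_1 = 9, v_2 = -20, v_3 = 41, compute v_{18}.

-1310704

At i = 1, 2, 3: A + B - 2C = 9; 2A + B + 4C = -20; 3A + B - 8C = 41.
Subtracting the first from the second: A + 6C = -29.
Subtracting the second from the third: A - 12C = 61.
Solving: C = -5, A = 1, then B = -2.
Hence v_{18} = 1·18 + (-2) + (-5)·262144 = -1310704.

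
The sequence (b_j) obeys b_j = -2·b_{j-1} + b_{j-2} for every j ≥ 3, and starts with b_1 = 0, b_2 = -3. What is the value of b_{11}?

Compute successive terms:
b_3 = 6, b_4 = -15, b_5 = 36, b_6 = -87, b_7 = 210, b_8 = -507, b_9 = 1224, b_{10} = -2955, b_{11} = 7134.

7134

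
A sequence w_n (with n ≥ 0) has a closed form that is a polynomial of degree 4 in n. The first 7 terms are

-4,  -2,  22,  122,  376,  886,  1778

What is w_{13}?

1st diffs: 2, 24, 100, 254, 510, 892.
2nd diffs: 22, 76, 154, 256, 382.
3rd diffs: 54, 78, 102, 126.
4th diffs: 24, 24, 24 (constant).
So w_n = n^4 + 3n^3 - 5n^2 + 3n - 4.
Evaluating at n = 13 gives w_{13} = 34342.

34342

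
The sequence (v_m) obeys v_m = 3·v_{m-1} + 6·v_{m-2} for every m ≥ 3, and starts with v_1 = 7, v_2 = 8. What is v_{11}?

Iterate the recurrence:
v_3 = 66;  v_4 = 246;  v_5 = 1134;  v_6 = 4878;  v_7 = 21438;  v_8 = 93582;  v_9 = 409374;  v_{10} = 1789614;  v_{11} = 7825086.

7825086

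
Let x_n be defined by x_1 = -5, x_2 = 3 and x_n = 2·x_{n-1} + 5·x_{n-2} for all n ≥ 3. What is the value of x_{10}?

-59837

Compute successive terms:
x_3 = -19, x_4 = -23, x_5 = -141, x_6 = -397, x_7 = -1499, x_8 = -4983, x_9 = -17461, x_{10} = -59837.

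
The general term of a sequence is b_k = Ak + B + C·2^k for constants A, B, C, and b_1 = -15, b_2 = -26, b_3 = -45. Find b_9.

Plug in k = 1, 2, 3: A + B + 2C = -15; 2A + B + 4C = -26; 3A + B + 8C = -45.
Subtracting the first from the second: A + 2C = -11.
Subtracting the second from the third: A + 4C = -19.
Solving: C = -4, A = -3, then B = -4.
Therefore b_9 = -27 + (-4) + (-4)·512 = -2079.

-2079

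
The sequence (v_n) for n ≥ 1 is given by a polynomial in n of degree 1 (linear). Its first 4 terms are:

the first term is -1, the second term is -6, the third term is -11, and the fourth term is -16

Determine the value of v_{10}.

-46

1st diffs: -5, -5, -5 (constant).
So v_n = -5n + 4.
Evaluating at n = 10 gives v_{10} = -46.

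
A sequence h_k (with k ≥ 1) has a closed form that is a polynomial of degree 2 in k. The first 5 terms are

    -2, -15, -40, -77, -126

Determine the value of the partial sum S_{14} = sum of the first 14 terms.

1st diffs: -13, -25, -37, -49.
2nd diffs: -12, -12, -12 (constant).
Newton forward-difference form: h_k = -2 + (-13)·C(k-1,1) + (-12)·C(k-1,2).
Continuing: …, -187, -260, -345, -442, …, h_{14} = -1107.
Summing k = 1..14 (14 terms) gives -5579.

-5579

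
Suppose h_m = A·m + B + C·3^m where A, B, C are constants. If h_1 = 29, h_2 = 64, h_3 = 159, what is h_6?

3684

At m = 1, 2, 3: A + B + 3C = 29; 2A + B + 9C = 64; 3A + B + 27C = 159.
Subtracting the first from the second: A + 6C = 35.
Subtracting the second from the third: A + 18C = 95.
Solving: C = 5, A = 5, then B = 9.
Hence h_6 = 5·6 + 9 + 5·729 = 3684.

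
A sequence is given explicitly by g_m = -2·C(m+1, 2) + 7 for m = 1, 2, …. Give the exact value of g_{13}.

C(14, 2) = 91, so g_{13} = -175.

-175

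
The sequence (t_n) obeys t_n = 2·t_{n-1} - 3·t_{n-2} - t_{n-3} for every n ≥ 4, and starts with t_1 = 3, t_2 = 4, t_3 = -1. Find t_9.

282

Applying the relation repeatedly:
t_4 = -17, t_5 = -35, t_6 = -18, t_7 = 86, t_8 = 261, t_9 = 282.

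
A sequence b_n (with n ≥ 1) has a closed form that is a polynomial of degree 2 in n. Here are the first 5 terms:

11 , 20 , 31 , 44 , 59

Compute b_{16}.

1st diffs: 9, 11, 13, 15.
2nd diffs: 2, 2, 2 (constant).
Newton forward-difference form: b_n = 11 + 9·C(n-1,1) + 2·C(n-1,2).
At n = 16: n-1 = 15, so b_{16} = 11 + 135 + 210 = 356.

356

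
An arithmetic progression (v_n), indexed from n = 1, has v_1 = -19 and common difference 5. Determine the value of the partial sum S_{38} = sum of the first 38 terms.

v_n = -19 + (n - 1)·5.
v_{38} = 166; S = 38·(-19 + 166)/2 = 2793.

2793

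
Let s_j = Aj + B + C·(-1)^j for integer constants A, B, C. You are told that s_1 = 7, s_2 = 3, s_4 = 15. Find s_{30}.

171

At j = 1, 2, 4: A + B - C = 7; 2A + B + C = 3; 4A + B + C = 15.
Subtracting the first from the second: A + 2C = -4.
Subtracting the second from the third: 2A = 12.
Solving: C = -5, A = 6, then B = -4.
Therefore s_{30} = 180 + (-4) + (-5)·1 = 171.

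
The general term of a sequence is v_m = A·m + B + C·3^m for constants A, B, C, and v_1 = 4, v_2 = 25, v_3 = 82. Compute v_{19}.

At m = 1, 2, 3: A + B + 3C = 4; 2A + B + 9C = 25; 3A + B + 27C = 82.
Subtracting the first from the second: A + 6C = 21.
Subtracting the second from the third: A + 18C = 57.
Solving: C = 3, A = 3, then B = -8.
So v_m = 3·m + (-8) + 3·3^m; at m=19 this is 3486784450.

3486784450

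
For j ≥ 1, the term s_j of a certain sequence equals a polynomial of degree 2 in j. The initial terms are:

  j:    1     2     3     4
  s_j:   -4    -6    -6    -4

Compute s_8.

24

1st diffs: -2, 0, 2.
2nd diffs: 2, 2 (constant).
So s_j = j^2 - 5j.
Evaluating at j = 8 gives s_8 = 24.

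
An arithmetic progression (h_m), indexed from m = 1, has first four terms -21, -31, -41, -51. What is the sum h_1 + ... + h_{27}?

-4077

Common difference d = -10.
h_m = -21 + (m - 1)·(-10).
h_{27} = -281; S = 27·(-21 + (-281))/2 = -4077.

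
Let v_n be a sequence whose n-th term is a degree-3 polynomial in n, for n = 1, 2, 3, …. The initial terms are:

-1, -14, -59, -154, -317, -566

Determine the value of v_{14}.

-7814

1st diffs: -13, -45, -95, -163, -249.
2nd diffs: -32, -50, -68, -86.
3rd diffs: -18, -18, -18 (constant).
Newton forward-difference form: v_n = -1 + (-13)·C(n-1,1) + (-32)·C(n-1,2) + (-18)·C(n-1,3).
At n = 14: n-1 = 13, so v_{14} = -1 - 169 - 2496 - 5148 = -7814.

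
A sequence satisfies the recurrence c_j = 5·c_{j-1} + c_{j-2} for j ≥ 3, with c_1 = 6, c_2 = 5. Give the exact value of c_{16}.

61491473840

Compute successive terms:
c_3 = 31;  c_4 = 160;  c_5 = 831;  …;  c_{13} = 439202406;  c_{14} = 2280594685;  c_{15} = 11842175831;  c_{16} = 61491473840.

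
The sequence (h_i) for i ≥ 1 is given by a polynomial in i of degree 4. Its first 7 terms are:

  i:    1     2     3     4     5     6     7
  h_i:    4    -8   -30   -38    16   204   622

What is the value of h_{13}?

16360

1st diffs: -12, -22, -8, 54, 188, 418.
2nd diffs: -10, 14, 62, 134, 230.
3rd diffs: 24, 48, 72, 96.
4th diffs: 24, 24, 24 (constant).
Newton forward-difference form: h_i = 4 + (-12)·C(i-1,1) + (-10)·C(i-1,2) + 24·C(i-1,3) + 24·C(i-1,4).
At i = 13: i-1 = 12, so h_{13} = 4 - 144 - 660 + 5280 + 11880 = 16360.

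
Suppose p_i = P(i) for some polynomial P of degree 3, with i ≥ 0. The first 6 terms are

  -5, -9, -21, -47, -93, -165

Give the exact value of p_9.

-833

1st diffs: -4, -12, -26, -46, -72.
2nd diffs: -8, -14, -20, -26.
3rd diffs: -6, -6, -6 (constant).
Newton forward-difference form: p_i = -5 + (-4)·C(i,1) + (-8)·C(i,2) + (-6)·C(i,3).
At i = 9: i = 9, so p_9 = -5 - 36 - 288 - 504 = -833.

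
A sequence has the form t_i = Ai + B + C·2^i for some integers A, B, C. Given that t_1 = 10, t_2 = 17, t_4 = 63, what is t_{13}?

Write the equations: A + B + 2C = 10; 2A + B + 4C = 17; 4A + B + 16C = 63.
Subtracting the first from the second: A + 2C = 7.
Subtracting the second from the third: 2A + 12C = 46.
Solving: C = 4, A = -1, then B = 3.
So t_i = -1·i + 3 + 4·2^i; at i=13 this is 32758.

32758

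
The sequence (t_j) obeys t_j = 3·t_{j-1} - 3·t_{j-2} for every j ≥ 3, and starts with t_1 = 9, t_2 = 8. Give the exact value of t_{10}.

Applying the relation repeatedly:
t_3 = -3, t_4 = -33, t_5 = -90, t_6 = -171, t_7 = -243, t_8 = -216, t_9 = 81, t_{10} = 891.

891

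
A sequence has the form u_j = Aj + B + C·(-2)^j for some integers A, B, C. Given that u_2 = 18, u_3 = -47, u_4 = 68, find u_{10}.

5078

The three given values yield: 2A + B + 4C = 18; 3A + B - 8C = -47; 4A + B + 16C = 68.
Subtracting the first from the second: A - 12C = -65.
Subtracting the second from the third: A + 24C = 115.
Solving: C = 5, A = -5, then B = 8.
Therefore u_{10} = -50 + 8 + 5·1024 = 5078.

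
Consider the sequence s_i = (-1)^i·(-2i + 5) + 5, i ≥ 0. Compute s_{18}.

(-1)^18 = 1; -2i + 5 at i=18 is -31; so s_{18} = -26.

-26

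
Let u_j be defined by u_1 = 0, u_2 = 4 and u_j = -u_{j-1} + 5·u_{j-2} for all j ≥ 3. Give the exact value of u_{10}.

Applying the relation repeatedly:
u_3 = -4; u_4 = 24; u_5 = -44; u_6 = 164; u_7 = -384; u_8 = 1204; u_9 = -3124; u_{10} = 9144.

9144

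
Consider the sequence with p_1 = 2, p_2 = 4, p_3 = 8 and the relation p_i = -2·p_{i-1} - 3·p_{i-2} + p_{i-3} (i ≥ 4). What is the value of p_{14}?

16174

Step forward from the initial values:
p_4 = -26  p_5 = 32  p_6 = 22  …  p_{11} = 2342  p_{12} = -2036  p_{13} = -3862  p_{14} = 16174.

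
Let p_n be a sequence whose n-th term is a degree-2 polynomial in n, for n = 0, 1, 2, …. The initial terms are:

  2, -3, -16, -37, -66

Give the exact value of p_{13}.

-687

1st diffs: -5, -13, -21, -29.
2nd diffs: -8, -8, -8 (constant).
Newton forward-difference form: p_n = 2 + (-5)·C(n,1) + (-8)·C(n,2).
At n = 13: n = 13, so p_{13} = 2 - 65 - 624 = -687.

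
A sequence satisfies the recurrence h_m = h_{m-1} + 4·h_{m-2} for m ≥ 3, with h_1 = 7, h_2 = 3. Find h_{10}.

15843

Step forward from the initial values:
h_3 = 31; h_4 = 43; h_5 = 167; h_6 = 339; h_7 = 1007; h_8 = 2363; h_9 = 6391; h_{10} = 15843.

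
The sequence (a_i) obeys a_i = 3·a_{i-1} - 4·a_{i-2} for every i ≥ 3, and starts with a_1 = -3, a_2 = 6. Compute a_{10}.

Iterate the recurrence:
a_3 = 30; a_4 = 66; a_5 = 78; a_6 = -30; a_7 = -402; a_8 = -1086; a_9 = -1650; a_{10} = -606.

-606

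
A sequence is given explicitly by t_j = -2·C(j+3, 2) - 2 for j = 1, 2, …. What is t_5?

-58

C(8, 2) = 28, so t_5 = -58.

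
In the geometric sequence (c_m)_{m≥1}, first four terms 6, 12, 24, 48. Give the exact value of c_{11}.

Common ratio r = 2.
c_m = 6·2^(m-1).
c_{11} = 6·2^10 = 6144.

6144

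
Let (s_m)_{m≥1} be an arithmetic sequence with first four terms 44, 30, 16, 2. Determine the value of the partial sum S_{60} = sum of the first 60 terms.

Common difference d = -14.
s_m = 44 + (m - 1)·(-14).
s_{60} = -782; S = 60·(44 + (-782))/2 = -22140.

-22140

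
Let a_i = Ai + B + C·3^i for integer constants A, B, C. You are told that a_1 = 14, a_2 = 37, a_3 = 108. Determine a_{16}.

Plug in i = 1, 2, 3: A + B + 3C = 14; 2A + B + 9C = 37; 3A + B + 27C = 108.
Subtracting the first from the second: A + 6C = 23.
Subtracting the second from the third: A + 18C = 71.
Solving: C = 4, A = -1, then B = 3.
Hence a_{16} = -1·16 + 3 + 4·43046721 = 172186871.

172186871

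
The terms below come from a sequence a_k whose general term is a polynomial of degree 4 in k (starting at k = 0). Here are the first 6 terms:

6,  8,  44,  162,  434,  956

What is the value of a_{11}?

17738

1st diffs: 2, 36, 118, 272, 522.
2nd diffs: 34, 82, 154, 250.
3rd diffs: 48, 72, 96.
4th diffs: 24, 24 (constant).
Newton forward-difference form: a_k = 6 + 2·C(k,1) + 34·C(k,2) + 48·C(k,3) + 24·C(k,4).
At k = 11: k = 11, so a_{11} = 6 + 22 + 1870 + 7920 + 7920 = 17738.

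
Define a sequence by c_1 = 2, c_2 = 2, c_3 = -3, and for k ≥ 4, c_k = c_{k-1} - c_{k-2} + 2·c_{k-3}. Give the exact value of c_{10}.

Step forward from the initial values:
c_4 = -1;  c_5 = 6;  c_6 = 1;  c_7 = -7;  c_8 = 4;  c_9 = 13;  c_{10} = -5.

-5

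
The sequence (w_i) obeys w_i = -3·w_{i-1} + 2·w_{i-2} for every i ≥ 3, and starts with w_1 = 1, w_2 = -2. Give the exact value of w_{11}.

204020

Step forward from the initial values:
w_3 = 8, w_4 = -28, w_5 = 100, w_6 = -356, w_7 = 1268, w_8 = -4516, w_9 = 16084, w_{10} = -57284, w_{11} = 204020.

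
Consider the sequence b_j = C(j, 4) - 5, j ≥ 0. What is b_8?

65

C(8, 4) = 70, so b_8 = 65.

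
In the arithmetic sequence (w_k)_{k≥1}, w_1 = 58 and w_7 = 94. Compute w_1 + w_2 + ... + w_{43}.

Common difference d = (94 - 58) / (7 - 1) = 6.
w_k = 58 + (k - 1)·6.
w_{43} = 310; S = 43·(58 + 310)/2 = 7912.

7912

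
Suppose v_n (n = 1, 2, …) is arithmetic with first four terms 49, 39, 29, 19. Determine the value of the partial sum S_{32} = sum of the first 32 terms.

-3392

Common difference d = -10.
v_n = 49 + (n - 1)·(-10).
v_{32} = -261; S = 32·(49 + (-261))/2 = -3392.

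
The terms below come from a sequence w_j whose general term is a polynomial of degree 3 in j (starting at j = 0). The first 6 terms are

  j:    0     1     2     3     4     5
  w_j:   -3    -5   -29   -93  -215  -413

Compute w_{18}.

1st diffs: -2, -24, -64, -122, -198.
2nd diffs: -22, -40, -58, -76.
3rd diffs: -18, -18, -18 (constant).
So w_j = -3j^3 - 2j^2 + 3j - 3.
Evaluating at j = 18 gives w_{18} = -18093.

-18093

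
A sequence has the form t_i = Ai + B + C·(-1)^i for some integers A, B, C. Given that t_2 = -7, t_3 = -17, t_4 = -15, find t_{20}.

-79

Write the equations: 2A + B + C = -7; 3A + B - C = -17; 4A + B + C = -15.
Subtracting the first from the second: A - 2C = -10.
Subtracting the second from the third: A + 2C = 2.
Solving: C = 3, A = -4, then B = -2.
Hence t_{20} = -4·20 + (-2) + 3·1 = -79.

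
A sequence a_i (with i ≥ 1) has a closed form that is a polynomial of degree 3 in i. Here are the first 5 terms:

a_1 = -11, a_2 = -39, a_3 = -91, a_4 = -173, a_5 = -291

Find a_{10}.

1st diffs: -28, -52, -82, -118.
2nd diffs: -24, -30, -36.
3rd diffs: -6, -6 (constant).
So a_i = -i^3 - 6i^2 - 3i - 1.
Evaluating at i = 10 gives a_{10} = -1631.

-1631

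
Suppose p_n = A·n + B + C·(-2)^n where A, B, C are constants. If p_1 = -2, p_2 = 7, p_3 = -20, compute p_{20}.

Write the equations: A + B - 2C = -2; 2A + B + 4C = 7; 3A + B - 8C = -20.
Subtracting the first from the second: A + 6C = 9.
Subtracting the second from the third: A - 12C = -27.
Solving: C = 2, A = -3, then B = 5.
So p_n = -3·n + 5 + 2·(-2)^n; at n=20 this is 2097097.

2097097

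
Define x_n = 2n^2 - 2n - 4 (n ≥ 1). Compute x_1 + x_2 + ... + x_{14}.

Over n = 1..14: Σn = 105, Σn² = 1015.
Total = (2)·1015 + (-2)·105 + (-4)·14 = 1764.

1764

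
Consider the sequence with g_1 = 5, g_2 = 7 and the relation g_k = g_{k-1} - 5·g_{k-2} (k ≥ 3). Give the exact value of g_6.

Iterate the recurrence:
g_3 = -18, g_4 = -53, g_5 = 37, g_6 = 302.

302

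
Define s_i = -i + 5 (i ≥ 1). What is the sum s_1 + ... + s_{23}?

-161

Over i = 1..23: Σi = 276.
Total = (-1)·276 + (5)·23 = -161.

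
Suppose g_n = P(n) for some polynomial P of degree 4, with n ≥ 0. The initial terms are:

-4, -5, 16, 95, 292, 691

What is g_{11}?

1st diffs: -1, 21, 79, 197, 399.
2nd diffs: 22, 58, 118, 202.
3rd diffs: 36, 60, 84.
4th diffs: 24, 24 (constant).
So g_n = n^4 + 4n^2 - 6n - 4.
Evaluating at n = 11 gives g_{11} = 15055.

15055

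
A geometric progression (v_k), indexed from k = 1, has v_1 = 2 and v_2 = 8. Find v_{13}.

Common ratio r = 4.
v_k = 2·4^(k-1).
v_{13} = 2·4^12 = 33554432.

33554432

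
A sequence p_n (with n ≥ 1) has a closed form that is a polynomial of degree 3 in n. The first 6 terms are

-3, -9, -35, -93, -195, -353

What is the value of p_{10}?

1st diffs: -6, -26, -58, -102, -158.
2nd diffs: -20, -32, -44, -56.
3rd diffs: -12, -12, -12 (constant).
So p_n = -2n^3 + 2n^2 + 2n - 5.
Evaluating at n = 10 gives p_{10} = -1785.

-1785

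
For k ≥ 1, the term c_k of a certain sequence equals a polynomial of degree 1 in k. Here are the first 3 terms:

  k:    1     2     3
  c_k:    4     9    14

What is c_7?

34

1st diffs: 5, 5 (constant).
So c_k = 5k - 1.
Evaluating at k = 7 gives c_7 = 34.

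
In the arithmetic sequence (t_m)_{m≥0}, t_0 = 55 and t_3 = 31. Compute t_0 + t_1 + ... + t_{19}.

Common difference d = (31 - 55) / (3 - 0) = -8.
t_m = 55 + (m - 0)·(-8).
t_{19} = -97; S = 20·(55 + (-97))/2 = -420.

-420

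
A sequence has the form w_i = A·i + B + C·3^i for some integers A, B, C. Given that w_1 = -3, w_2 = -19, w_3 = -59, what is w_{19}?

At i = 1, 2, 3: A + B + 3C = -3; 2A + B + 9C = -19; 3A + B + 27C = -59.
Subtracting the first from the second: A + 6C = -16.
Subtracting the second from the third: A + 18C = -40.
Solving: C = -2, A = -4, then B = 7.
Hence w_{19} = -4·19 + 7 + (-2)·1162261467 = -2324523003.

-2324523003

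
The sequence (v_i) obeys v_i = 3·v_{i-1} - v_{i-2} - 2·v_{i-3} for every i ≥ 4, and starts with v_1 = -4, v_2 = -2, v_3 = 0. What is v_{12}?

Step forward from the initial values:
v_4 = 10, v_5 = 34, v_6 = 92, v_7 = 222, v_8 = 506, v_9 = 1112, v_{10} = 2386, v_{11} = 5034, v_{12} = 10492.

10492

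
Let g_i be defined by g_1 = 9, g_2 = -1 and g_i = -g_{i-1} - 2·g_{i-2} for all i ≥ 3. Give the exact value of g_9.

-129

Step forward from the initial values:
g_3 = -17;  g_4 = 19;  g_5 = 15;  g_6 = -53;  g_7 = 23;  g_8 = 83;  g_9 = -129.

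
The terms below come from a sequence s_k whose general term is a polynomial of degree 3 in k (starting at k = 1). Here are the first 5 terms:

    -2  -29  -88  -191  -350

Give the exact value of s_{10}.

-2405

1st diffs: -27, -59, -103, -159.
2nd diffs: -32, -44, -56.
3rd diffs: -12, -12 (constant).
Newton forward-difference form: s_k = -2 + (-27)·C(k-1,1) + (-32)·C(k-1,2) + (-12)·C(k-1,3).
At k = 10: k-1 = 9, so s_{10} = -2 - 243 - 1152 - 1008 = -2405.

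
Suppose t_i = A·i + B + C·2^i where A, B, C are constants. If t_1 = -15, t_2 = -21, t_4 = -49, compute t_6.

Write the equations: A + B + 2C = -15; 2A + B + 4C = -21; 4A + B + 16C = -49.
Subtracting the first from the second: A + 2C = -6.
Subtracting the second from the third: 2A + 12C = -28.
Solving: C = -2, A = -2, then B = -9.
So t_i = -2·i + (-9) + (-2)·2^i; at i=6 this is -149.

-149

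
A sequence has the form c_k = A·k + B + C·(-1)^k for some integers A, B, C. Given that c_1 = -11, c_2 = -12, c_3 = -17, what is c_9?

Plug in k = 1, 2, 3: A + B - C = -11; 2A + B + C = -12; 3A + B - C = -17.
Subtracting the first from the second: A + 2C = -1.
Subtracting the second from the third: A - 2C = -5.
Solving: C = 1, A = -3, then B = -7.
Hence c_9 = -3·9 + (-7) + 1·(-1) = -35.

-35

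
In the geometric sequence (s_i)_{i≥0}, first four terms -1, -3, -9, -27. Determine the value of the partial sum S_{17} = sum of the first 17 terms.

-64570081

Common ratio r = 3.
s_i = (-1)·3^(i-0).
S = (-1)·(3^17 - 1)/(3 - 1) = (-1)·(129140163 - 1)/(2) = -64570081.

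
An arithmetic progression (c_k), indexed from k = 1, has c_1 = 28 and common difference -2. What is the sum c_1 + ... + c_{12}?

204

c_k = 28 + (k - 1)·(-2).
c_{12} = 6; S = 12·(28 + 6)/2 = 204.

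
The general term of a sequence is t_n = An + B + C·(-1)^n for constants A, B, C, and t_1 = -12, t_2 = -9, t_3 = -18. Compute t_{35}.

-114

The three given values yield: A + B - C = -12; 2A + B + C = -9; 3A + B - C = -18.
Subtracting the first from the second: A + 2C = 3.
Subtracting the second from the third: A - 2C = -9.
Solving: C = 3, A = -3, then B = -6.
Hence t_{35} = -3·35 + (-6) + 3·(-1) = -114.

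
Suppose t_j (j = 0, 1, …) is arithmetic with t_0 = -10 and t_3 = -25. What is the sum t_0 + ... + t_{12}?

Common difference d = (-25 - (-10)) / (3 - 0) = -5.
t_j = -10 + (j - 0)·(-5).
t_{12} = -70; S = 13·(-10 + (-70))/2 = -520.

-520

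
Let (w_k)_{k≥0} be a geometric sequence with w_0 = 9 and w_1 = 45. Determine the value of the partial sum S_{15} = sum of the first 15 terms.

68664550779

Common ratio r = 5.
w_k = 9·5^(k-0).
S = 9·(5^15 - 1)/(5 - 1) = 9·(30517578125 - 1)/(4) = 68664550779.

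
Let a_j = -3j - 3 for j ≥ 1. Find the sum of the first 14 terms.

Over j = 1..14: Σj = 105.
Total = (-3)·105 + (-3)·14 = -357.

-357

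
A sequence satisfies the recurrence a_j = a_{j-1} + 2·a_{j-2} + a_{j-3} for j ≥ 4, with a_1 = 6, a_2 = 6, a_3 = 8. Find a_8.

Step forward from the initial values:
a_4 = 26, a_5 = 48, a_6 = 108, a_7 = 230, a_8 = 494.

494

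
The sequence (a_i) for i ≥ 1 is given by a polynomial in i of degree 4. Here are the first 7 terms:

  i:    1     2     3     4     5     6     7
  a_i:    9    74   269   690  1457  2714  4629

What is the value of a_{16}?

1st diffs: 65, 195, 421, 767, 1257, 1915.
2nd diffs: 130, 226, 346, 490, 658.
3rd diffs: 96, 120, 144, 168.
4th diffs: 24, 24, 24 (constant).
Newton forward-difference form: a_i = 9 + 65·C(i-1,1) + 130·C(i-1,2) + 96·C(i-1,3) + 24·C(i-1,4).
At i = 16: i-1 = 15, so a_{16} = 9 + 975 + 13650 + 43680 + 32760 = 91074.

91074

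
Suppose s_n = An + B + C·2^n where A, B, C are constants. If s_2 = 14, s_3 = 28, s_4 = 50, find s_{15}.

The three given values yield: 2A + B + 4C = 14; 3A + B + 8C = 28; 4A + B + 16C = 50.
Subtracting the first from the second: A + 4C = 14.
Subtracting the second from the third: A + 8C = 22.
Solving: C = 2, A = 6, then B = -6.
Therefore s_{15} = 90 + (-6) + 2·32768 = 65620.

65620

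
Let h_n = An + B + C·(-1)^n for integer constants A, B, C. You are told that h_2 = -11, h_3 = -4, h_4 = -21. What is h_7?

-24

At n = 2, 3, 4: 2A + B + C = -11; 3A + B - C = -4; 4A + B + C = -21.
Subtracting the first from the second: A - 2C = 7.
Subtracting the second from the third: A + 2C = -17.
Solving: C = -6, A = -5, then B = 5.
So h_n = -5·n + 5 + (-6)·(-1)^n; at n=7 this is -24.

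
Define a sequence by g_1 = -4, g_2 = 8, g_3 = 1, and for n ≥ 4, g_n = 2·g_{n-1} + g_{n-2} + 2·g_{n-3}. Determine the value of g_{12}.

16010

Step forward from the initial values:
g_4 = 2;  g_5 = 21;  g_6 = 46;  g_7 = 117;  g_8 = 322;  g_9 = 853;  g_{10} = 2262;  g_{11} = 6021;  g_{12} = 16010.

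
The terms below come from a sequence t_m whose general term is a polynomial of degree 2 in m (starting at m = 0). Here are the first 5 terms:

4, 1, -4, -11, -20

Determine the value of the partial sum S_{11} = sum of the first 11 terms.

-451

1st diffs: -3, -5, -7, -9.
2nd diffs: -2, -2, -2 (constant).
Newton forward-difference form: t_m = 4 + (-3)·C(m,1) + (-2)·C(m,2).
Continuing: …, -31, -44, -59, -76, …, t_{10} = -116.
Summing m = 0..10 (11 terms) gives -451.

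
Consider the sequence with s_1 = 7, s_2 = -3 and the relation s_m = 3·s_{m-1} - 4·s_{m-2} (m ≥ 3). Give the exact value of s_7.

s_3 = -37  s_4 = -99  s_5 = -149  s_6 = -51  s_7 = 443.

443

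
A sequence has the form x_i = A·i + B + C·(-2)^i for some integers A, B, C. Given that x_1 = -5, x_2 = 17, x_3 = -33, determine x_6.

249

At i = 1, 2, 3: A + B - 2C = -5; 2A + B + 4C = 17; 3A + B - 8C = -33.
Subtracting the first from the second: A + 6C = 22.
Subtracting the second from the third: A - 12C = -50.
Solving: C = 4, A = -2, then B = 5.
Therefore x_6 = -12 + 5 + 4·64 = 249.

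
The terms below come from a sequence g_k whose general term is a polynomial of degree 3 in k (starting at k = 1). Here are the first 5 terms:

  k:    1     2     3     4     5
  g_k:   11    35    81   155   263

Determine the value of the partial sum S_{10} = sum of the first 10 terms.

5090

1st diffs: 24, 46, 74, 108.
2nd diffs: 22, 28, 34.
3rd diffs: 6, 6 (constant).
Newton forward-difference form: g_k = 11 + 24·C(k-1,1) + 22·C(k-1,2) + 6·C(k-1,3).
Continuing: …, 411, 605, 851, 1155, …, g_{10} = 1523.
Summing k = 1..10 (10 terms) gives 5090.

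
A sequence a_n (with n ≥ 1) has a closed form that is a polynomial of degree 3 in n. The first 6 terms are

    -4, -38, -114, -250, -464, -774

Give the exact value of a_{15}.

1st diffs: -34, -76, -136, -214, -310.
2nd diffs: -42, -60, -78, -96.
3rd diffs: -18, -18, -18 (constant).
Newton forward-difference form: a_n = -4 + (-34)·C(n-1,1) + (-42)·C(n-1,2) + (-18)·C(n-1,3).
At n = 15: n-1 = 14, so a_{15} = -4 - 476 - 3822 - 6552 = -10854.

-10854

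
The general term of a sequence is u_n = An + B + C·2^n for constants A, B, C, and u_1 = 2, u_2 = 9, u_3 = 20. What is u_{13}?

16418

Plug in n = 1, 2, 3: A + B + 2C = 2; 2A + B + 4C = 9; 3A + B + 8C = 20.
Subtracting the first from the second: A + 2C = 7.
Subtracting the second from the third: A + 4C = 11.
Solving: C = 2, A = 3, then B = -5.
Therefore u_{13} = 39 + (-5) + 2·8192 = 16418.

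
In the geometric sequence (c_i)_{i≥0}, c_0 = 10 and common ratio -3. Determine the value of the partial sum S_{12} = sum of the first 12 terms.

c_i = 10·(-3)^(i-0).
S = 10·((-3)^12 - 1)/(-3 - 1) = 10·(531441 - 1)/(-4) = -1328600.

-1328600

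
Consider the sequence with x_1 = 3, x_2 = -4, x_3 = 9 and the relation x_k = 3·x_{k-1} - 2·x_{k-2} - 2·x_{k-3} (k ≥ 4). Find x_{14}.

Applying the relation repeatedly:
x_4 = 29; x_5 = 77; x_6 = 155; …; x_{11} = -3395; x_{12} = -8545; x_{13} = -17067; x_{14} = -27321.

-27321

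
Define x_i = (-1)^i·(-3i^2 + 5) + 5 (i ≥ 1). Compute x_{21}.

(-1)^21 = -1; -3i^2 + 5 at i=21 is -1318; so x_{21} = 1323.

1323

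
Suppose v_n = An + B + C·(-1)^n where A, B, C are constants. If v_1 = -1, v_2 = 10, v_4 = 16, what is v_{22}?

The three given values yield: A + B - C = -1; 2A + B + C = 10; 4A + B + C = 16.
Subtracting the first from the second: A + 2C = 11.
Subtracting the second from the third: 2A = 6.
Solving: C = 4, A = 3, then B = 0.
Therefore v_{22} = 66 + 0 + 4·1 = 70.

70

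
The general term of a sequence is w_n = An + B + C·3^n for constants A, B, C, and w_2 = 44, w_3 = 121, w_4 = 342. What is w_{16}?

At n = 2, 3, 4: 2A + B + 9C = 44; 3A + B + 27C = 121; 4A + B + 81C = 342.
Subtracting the first from the second: A + 18C = 77.
Subtracting the second from the third: A + 54C = 221.
Solving: C = 4, A = 5, then B = -2.
So w_n = 5·n + (-2) + 4·3^n; at n=16 this is 172186962.

172186962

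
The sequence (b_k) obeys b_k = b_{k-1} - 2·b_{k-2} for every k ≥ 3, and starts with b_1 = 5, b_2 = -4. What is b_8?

-78

b_3 = -14  b_4 = -6  b_5 = 22  b_6 = 34  b_7 = -10  b_8 = -78.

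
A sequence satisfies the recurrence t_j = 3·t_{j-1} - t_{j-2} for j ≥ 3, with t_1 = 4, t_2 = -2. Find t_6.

-194

Applying the relation repeatedly:
t_3 = -10;  t_4 = -28;  t_5 = -74;  t_6 = -194.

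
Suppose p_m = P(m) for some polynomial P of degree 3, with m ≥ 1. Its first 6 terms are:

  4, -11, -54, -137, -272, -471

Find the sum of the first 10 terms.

-6515

1st diffs: -15, -43, -83, -135, -199.
2nd diffs: -28, -40, -52, -64.
3rd diffs: -12, -12, -12 (constant).
Newton forward-difference form: p_m = 4 + (-15)·C(m-1,1) + (-28)·C(m-1,2) + (-12)·C(m-1,3).
Continuing: -746, -1109, -1572, -2147.
Summing m = 1..10 (10 terms) gives -6515.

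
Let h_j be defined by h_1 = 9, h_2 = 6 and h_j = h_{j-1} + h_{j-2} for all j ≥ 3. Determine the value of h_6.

57

Iterate the recurrence:
h_3 = 15  h_4 = 21  h_5 = 36  h_6 = 57.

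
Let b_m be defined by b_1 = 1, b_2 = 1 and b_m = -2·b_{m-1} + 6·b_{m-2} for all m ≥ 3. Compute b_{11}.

50752

Step forward from the initial values:
b_3 = 4, b_4 = -2, b_5 = 28, b_6 = -68, b_7 = 304, b_8 = -1016, b_9 = 3856, b_{10} = -13808, b_{11} = 50752.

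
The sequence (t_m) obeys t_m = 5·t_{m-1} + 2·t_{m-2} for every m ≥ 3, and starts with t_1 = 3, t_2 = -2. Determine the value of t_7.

Iterate the recurrence:
t_3 = -4;  t_4 = -24;  t_5 = -128;  t_6 = -688;  t_7 = -3696.

-3696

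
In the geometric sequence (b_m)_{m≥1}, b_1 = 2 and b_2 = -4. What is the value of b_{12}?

Common ratio r = -2.
b_m = 2·(-2)^(m-1).
b_{12} = 2·(-2)^11 = -4096.

-4096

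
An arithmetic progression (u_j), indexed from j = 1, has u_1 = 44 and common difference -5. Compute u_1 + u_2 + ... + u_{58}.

-5713

u_j = 44 + (j - 1)·(-5).
u_{58} = -241; S = 58·(44 + (-241))/2 = -5713.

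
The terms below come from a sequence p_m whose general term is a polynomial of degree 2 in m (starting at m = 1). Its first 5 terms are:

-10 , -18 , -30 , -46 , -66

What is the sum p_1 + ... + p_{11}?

1st diffs: -8, -12, -16, -20.
2nd diffs: -4, -4, -4 (constant).
Newton forward-difference form: p_m = -10 + (-8)·C(m-1,1) + (-4)·C(m-1,2).
Continuing: …, -90, -118, -150, -186, …, p_{11} = -270.
Summing m = 1..11 (11 terms) gives -1210.

-1210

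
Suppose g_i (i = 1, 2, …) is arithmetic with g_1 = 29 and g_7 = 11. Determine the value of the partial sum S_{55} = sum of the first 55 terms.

-2860

Common difference d = (11 - 29) / (7 - 1) = -3.
g_i = 29 + (i - 1)·(-3).
g_{55} = -133; S = 55·(29 + (-133))/2 = -2860.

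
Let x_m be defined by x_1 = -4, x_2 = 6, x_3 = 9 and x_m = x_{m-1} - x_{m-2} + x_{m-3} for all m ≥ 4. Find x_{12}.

x_4 = -1, x_5 = -4, x_6 = 6, x_7 = 9, x_8 = -1, x_9 = -4, x_{10} = 6, x_{11} = 9, x_{12} = -1.

-1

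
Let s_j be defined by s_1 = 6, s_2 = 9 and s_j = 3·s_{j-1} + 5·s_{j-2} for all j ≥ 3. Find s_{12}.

21106611

s_3 = 57, s_4 = 216, s_5 = 933, s_6 = 3879, s_7 = 16302, s_8 = 68301, s_9 = 286413, s_{10} = 1200744, s_{11} = 5034297, s_{12} = 21106611.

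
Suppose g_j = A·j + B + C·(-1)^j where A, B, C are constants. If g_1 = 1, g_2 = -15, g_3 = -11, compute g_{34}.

Write the equations: A + B - C = 1; 2A + B + C = -15; 3A + B - C = -11.
Subtracting the first from the second: A + 2C = -16.
Subtracting the second from the third: A - 2C = 4.
Solving: C = -5, A = -6, then B = 2.
Therefore g_{34} = -204 + 2 + (-5)·1 = -207.

-207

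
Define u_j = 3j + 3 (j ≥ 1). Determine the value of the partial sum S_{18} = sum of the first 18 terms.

Over j = 1..18: Σj = 171.
Total = (3)·171 + (3)·18 = 567.

567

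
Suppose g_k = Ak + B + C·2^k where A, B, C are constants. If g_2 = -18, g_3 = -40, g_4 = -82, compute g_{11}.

-10256

Plug in k = 2, 3, 4: 2A + B + 4C = -18; 3A + B + 8C = -40; 4A + B + 16C = -82.
Subtracting the first from the second: A + 4C = -22.
Subtracting the second from the third: A + 8C = -42.
Solving: C = -5, A = -2, then B = 6.
Hence g_{11} = -2·11 + 6 + (-5)·2048 = -10256.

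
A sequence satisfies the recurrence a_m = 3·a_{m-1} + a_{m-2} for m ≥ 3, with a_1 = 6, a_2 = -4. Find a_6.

Step forward from the initial values:
a_3 = -6  a_4 = -22  a_5 = -72  a_6 = -238.

-238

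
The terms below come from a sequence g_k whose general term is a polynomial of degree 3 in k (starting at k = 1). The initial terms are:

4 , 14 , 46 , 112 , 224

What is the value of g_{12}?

3304

1st diffs: 10, 32, 66, 112.
2nd diffs: 22, 34, 46.
3rd diffs: 12, 12 (constant).
Newton forward-difference form: g_k = 4 + 10·C(k-1,1) + 22·C(k-1,2) + 12·C(k-1,3).
At k = 12: k-1 = 11, so g_{12} = 4 + 110 + 1210 + 1980 = 3304.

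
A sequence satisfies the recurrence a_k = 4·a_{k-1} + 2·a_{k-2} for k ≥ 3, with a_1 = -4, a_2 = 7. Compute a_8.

Compute successive terms:
a_3 = 20;  a_4 = 94;  a_5 = 416;  a_6 = 1852;  a_7 = 8240;  a_8 = 36664.

36664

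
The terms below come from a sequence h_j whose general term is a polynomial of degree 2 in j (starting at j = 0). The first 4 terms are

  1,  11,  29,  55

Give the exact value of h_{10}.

461

1st diffs: 10, 18, 26.
2nd diffs: 8, 8 (constant).
Newton forward-difference form: h_j = 1 + 10·C(j,1) + 8·C(j,2).
At j = 10: j = 10, so h_{10} = 1 + 100 + 360 = 461.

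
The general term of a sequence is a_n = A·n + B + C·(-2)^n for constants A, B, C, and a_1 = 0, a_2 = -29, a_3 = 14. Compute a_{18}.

-1048669

At n = 1, 2, 3: A + B - 2C = 0; 2A + B + 4C = -29; 3A + B - 8C = 14.
Subtracting the first from the second: A + 6C = -29.
Subtracting the second from the third: A - 12C = 43.
Solving: C = -4, A = -5, then B = -3.
Hence a_{18} = -5·18 + (-3) + (-4)·262144 = -1048669.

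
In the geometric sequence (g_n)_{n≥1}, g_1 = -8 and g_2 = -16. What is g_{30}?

Common ratio r = 2.
g_n = (-8)·2^(n-1).
g_{30} = (-8)·2^29 = -4294967296.

-4294967296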